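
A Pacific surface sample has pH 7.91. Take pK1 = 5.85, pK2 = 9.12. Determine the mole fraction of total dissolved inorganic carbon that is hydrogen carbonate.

α₁ = 1 / (1 + [H⁺]/K1 + K2/[H⁺]) = 1 / (1 + 10^-2.06 + 10^-1.21)
   = 1 / (1 + 0.0087096 + 0.061660) = 1/1.0704 = 0.9343

α₁ = 0.934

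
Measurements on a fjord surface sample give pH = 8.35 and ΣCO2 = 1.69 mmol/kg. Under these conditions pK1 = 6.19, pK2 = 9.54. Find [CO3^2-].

α₂ = 1 / (1 + [H⁺]/K2 + [H⁺]²/(K1K2)) = 1 / (1 + 10^+1.19 + 10^-0.97)
   = 1 / (1 + 15.488 + 0.10715) = 1/16.595 = 0.06026
[CO3²⁻] = α₂ × DIC = 0.06026 × 1.69 = 0.102 mmol/kg

[CO3²⁻] = 0.102 mmol/kg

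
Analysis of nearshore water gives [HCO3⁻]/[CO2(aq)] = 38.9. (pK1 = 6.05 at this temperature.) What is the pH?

pH = 7.64

From K1 = [H⁺][HCO3⁻]/[CO2(aq)]:  pH = pK1 + log₁₀([HCO3⁻]/[CO2(aq)])
log₁₀(38.9) = +1.590
pH = 6.05 + (+1.590) = 7.64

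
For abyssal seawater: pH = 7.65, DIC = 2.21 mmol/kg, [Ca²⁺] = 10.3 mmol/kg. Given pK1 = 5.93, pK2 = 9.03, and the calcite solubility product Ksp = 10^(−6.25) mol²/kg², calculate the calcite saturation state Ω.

α₂ = 1 / (1 + [H⁺]/K2 + [H⁺]²/(K1K2)) = 1 / (1 + 10^+1.38 + 10^-0.34)
   = 1 / (1 + 23.988 + 0.45709) = 1/25.445 = 0.03930
[CO3²⁻] = α₂ × DIC = 0.03930 × 2.21 = 0.08685 mmol/kg
Ksp = 10^(−6.25) = 5.623×10^-7
Ω = [Ca²⁺][CO3²⁻]/Ksp = (10.3×10^-3)(8.685×10^-5) / 5.623×10^-7 = 1.59

Ω = 1.59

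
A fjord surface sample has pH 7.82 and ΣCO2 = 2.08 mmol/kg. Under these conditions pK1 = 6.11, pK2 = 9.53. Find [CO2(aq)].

[CO2*] = 0.0390 mmol/kg

α₀ = 1 / (1 + K1/[H⁺] + K1K2/[H⁺]²) = 1 / (1 + 10^+1.71 + 10^+0.00)
   = 1 / (1 + 51.286 + 1.0000) = 1/53.286 = 0.01877
[CO2*] = α₀ × DIC = 0.01877 × 2.08 = 0.0390 mmol/kg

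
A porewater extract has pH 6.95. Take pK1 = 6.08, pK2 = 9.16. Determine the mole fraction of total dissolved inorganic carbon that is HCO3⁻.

α₁ = 1 / (1 + [H⁺]/K1 + K2/[H⁺]) = 1 / (1 + 10^-0.87 + 10^-2.21)
   = 1 / (1 + 0.13490 + 0.0061660) = 1/1.1411 = 0.8764

α₁ = 0.876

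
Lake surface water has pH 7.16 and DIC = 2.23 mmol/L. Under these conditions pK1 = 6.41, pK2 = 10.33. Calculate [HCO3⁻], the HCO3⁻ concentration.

α₁ = 1 / (1 + [H⁺]/K1 + K2/[H⁺]) = 1 / (1 + 10^-0.75 + 10^-3.17)
   = 1 / (1 + 0.17783 + 0.00067608) = 1/1.1785 = 0.8485
[HCO3⁻] = α₁ × DIC = 0.8485 × 2.23 = 1.89 mmol/L

[HCO3⁻] = 1.89 mmol/L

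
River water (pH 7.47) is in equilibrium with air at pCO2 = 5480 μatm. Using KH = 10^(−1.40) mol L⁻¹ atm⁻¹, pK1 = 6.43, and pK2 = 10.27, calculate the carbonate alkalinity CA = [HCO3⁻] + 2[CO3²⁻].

CA = 2.40 mmol/L

[CO2*] = KH · pCO2 = 10^(−1.40) × 5480×10^-6 = 2.182×10^-4 mol/L
α₀ = 1/(1 + K1/[H⁺] + K1K2/[H⁺]²) = 1/(1 + 10^+1.04 + 10^-1.76) = 0.08346
DIC = [CO2*]/α₀ = 2.182×10^-4 / 0.08346 = 2.614 mmol/L
CA = (α₁ + 2α₂)·DIC = (0.9151 + 2×0.001450) × 2.614 = 2.40 mmol/L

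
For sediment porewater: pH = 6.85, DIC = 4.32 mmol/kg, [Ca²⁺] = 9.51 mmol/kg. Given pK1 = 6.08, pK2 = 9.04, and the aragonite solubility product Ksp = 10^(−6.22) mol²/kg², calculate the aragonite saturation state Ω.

α₂ = 1 / (1 + [H⁺]/K2 + [H⁺]²/(K1K2)) = 1 / (1 + 10^+2.19 + 10^+1.42)
   = 1 / (1 + 154.88 + 26.303) = 1/182.18 = 0.005489
[CO3²⁻] = α₂ × DIC = 0.005489 × 4.32 = 0.02371 mmol/kg
Ksp = 10^(−6.22) = 6.026×10^-7
Ω = [Ca²⁺][CO3²⁻]/Ksp = (9.51×10^-3)(2.371×10^-5) / 6.026×10^-7 = 0.374

Ω = 0.374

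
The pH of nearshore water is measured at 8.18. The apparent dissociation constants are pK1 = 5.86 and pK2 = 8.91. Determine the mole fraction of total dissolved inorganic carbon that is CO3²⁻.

α₂ = 0.156

α₂ = 1 / (1 + [H⁺]/K2 + [H⁺]²/(K1K2)) = 1 / (1 + 10^+0.73 + 10^-1.59)
   = 1 / (1 + 5.3703 + 0.025704) = 1/6.3960 = 0.1563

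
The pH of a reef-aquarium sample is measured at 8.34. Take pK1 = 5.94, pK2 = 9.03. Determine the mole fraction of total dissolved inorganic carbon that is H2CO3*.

α₀ = 1 / (1 + K1/[H⁺] + K1K2/[H⁺]²) = 1 / (1 + 10^+2.40 + 10^+1.71)
   = 1 / (1 + 251.19 + 51.286) = 1/303.47 = 0.003295

α₀ = 0.00330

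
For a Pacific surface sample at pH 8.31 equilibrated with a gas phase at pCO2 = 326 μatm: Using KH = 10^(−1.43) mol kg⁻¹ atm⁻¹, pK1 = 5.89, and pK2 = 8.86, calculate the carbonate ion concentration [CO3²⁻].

[CO3²⁻] = 0.898 mmol/kg

[CO2*] = KH · pCO2 = 10^(−1.43) × 326×10^-6 = 1.211×10^-5 mol/kg
α₀ = 1/(1 + K1/[H⁺] + K1K2/[H⁺]²) = 1/(1 + 10^+2.42 + 10^+1.87) = 0.002957
DIC = [CO2*]/α₀ = 1.211×10^-5 / 0.002957 = 4.096 mmol/kg
[CO3²⁻] = α₂·DIC; α₂ = 0.2192, so [CO3²⁻] = 0.2192 × 4.096 = 0.898 mmol/kg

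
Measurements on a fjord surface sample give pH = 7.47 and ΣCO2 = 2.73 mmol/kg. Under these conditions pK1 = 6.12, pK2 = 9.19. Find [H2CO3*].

α₀ = 1 / (1 + K1/[H⁺] + K1K2/[H⁺]²) = 1 / (1 + 10^+1.35 + 10^-0.37)
   = 1 / (1 + 22.387 + 0.42658) = 1/23.814 = 0.04199
[CO2*] = α₀ × DIC = 0.04199 × 2.73 = 0.115 mmol/kg

[CO2*] = 0.115 mmol/kg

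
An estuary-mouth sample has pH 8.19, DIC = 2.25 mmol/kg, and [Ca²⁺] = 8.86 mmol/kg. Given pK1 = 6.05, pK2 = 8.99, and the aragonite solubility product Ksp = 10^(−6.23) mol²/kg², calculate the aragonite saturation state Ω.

α₂ = 1 / (1 + [H⁺]/K2 + [H⁺]²/(K1K2)) = 1 / (1 + 10^+0.80 + 10^-1.34)
   = 1 / (1 + 6.3096 + 0.045709) = 1/7.3553 = 0.1360
[CO3²⁻] = α₂ × DIC = 0.1360 × 2.25 = 0.3059 mmol/kg
Ksp = 10^(−6.23) = 5.888×10^-7
Ω = [Ca²⁺][CO3²⁻]/Ksp = (8.86×10^-3)(3.059×10^-4) / 5.888×10^-7 = 4.60

Ω = 4.60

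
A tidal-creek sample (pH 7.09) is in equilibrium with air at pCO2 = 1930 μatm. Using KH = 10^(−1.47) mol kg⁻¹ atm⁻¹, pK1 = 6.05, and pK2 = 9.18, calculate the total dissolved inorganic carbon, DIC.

[CO2*] = KH · pCO2 = 10^(−1.47) × 1930×10^-6 = 6.540×10^-5 mol/kg
α₀ = 1/(1 + K1/[H⁺] + K1K2/[H⁺]²) = 1/(1 + 10^+1.04 + 10^-1.05) = 0.08296
DIC = [CO2*]/α₀ = 6.540×10^-5 / 0.08296 = 0.788 mmol/kg

DIC = 0.788 mmol/kg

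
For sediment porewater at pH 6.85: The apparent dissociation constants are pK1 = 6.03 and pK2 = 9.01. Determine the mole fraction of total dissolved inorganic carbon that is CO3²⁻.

α₂ = 1 / (1 + [H⁺]/K2 + [H⁺]²/(K1K2)) = 1 / (1 + 10^+2.16 + 10^+1.34)
   = 1 / (1 + 144.54 + 21.878) = 1/167.42 = 0.005973

α₂ = 0.00597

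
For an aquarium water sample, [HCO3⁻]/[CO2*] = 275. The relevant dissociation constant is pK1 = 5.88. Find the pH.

From K1 = [H⁺][HCO3⁻]/[CO2*]:  pH = pK1 + log₁₀([HCO3⁻]/[CO2*])
log₁₀(275) = +2.439
pH = 5.88 + (+2.439) = 8.32

pH = 8.32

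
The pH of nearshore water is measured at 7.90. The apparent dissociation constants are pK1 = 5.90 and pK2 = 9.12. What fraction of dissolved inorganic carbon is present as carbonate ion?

α₂ = 1 / (1 + [H⁺]/K2 + [H⁺]²/(K1K2)) = 1 / (1 + 10^+1.22 + 10^-0.78)
   = 1 / (1 + 16.596 + 0.16596) = 1/17.762 = 0.05630

α₂ = 0.0563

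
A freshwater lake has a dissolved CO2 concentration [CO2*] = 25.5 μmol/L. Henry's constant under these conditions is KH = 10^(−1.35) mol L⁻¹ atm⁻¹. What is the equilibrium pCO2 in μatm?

pCO2 = 571 μatm

KH = 10^(−1.35) = 4.467×10^-2 mol L⁻¹ atm⁻¹
pCO2 = [CO2*]/KH = 25.5×10^-6 / 4.467×10^-2 = 5.71×10^-4 atm = 571 μatm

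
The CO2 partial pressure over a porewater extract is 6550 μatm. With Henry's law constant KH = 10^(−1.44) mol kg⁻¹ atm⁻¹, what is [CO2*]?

[CO2*] = 238 μmol/kg

KH = 10^(−1.44) = 3.631×10^-2 mol kg⁻¹ atm⁻¹
[CO2*] = KH · pCO2 = 3.631×10^-2 × 6550×10^-6 atm = 2.38×10^-4 mol/kg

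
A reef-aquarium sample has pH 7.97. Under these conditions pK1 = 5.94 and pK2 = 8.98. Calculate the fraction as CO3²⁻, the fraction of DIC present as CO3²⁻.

α₂ = 0.0883

α₂ = 1 / (1 + [H⁺]/K2 + [H⁺]²/(K1K2)) = 1 / (1 + 10^+1.01 + 10^-1.02)
   = 1 / (1 + 10.233 + 0.095499) = 1/11.328 = 0.08827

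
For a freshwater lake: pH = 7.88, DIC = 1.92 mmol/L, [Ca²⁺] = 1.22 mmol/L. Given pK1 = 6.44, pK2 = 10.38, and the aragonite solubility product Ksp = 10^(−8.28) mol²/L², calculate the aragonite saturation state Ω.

α₂ = 1 / (1 + [H⁺]/K2 + [H⁺]²/(K1K2)) = 1 / (1 + 10^+2.50 + 10^+1.06)
   = 1 / (1 + 316.23 + 11.482) = 1/328.71 = 0.003042
[CO3²⁻] = α₂ × DIC = 0.003042 × 1.92 = 0.005841 mmol/L = 5.841 μmol/L
Ksp = 10^(−8.28) = 5.248×10^-9
Ω = [Ca²⁺][CO3²⁻]/Ksp = (1.22×10^-3)(5.841×10^-6) / 5.248×10^-9 = 1.36

Ω = 1.36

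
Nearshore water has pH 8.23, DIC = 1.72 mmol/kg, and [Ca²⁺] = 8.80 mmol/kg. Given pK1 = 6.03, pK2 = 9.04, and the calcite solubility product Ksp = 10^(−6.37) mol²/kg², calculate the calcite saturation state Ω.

α₂ = 1 / (1 + [H⁺]/K2 + [H⁺]²/(K1K2)) = 1 / (1 + 10^+0.81 + 10^-1.39)
   = 1 / (1 + 6.4565 + 0.040738) = 1/7.4973 = 0.1334
[CO3²⁻] = α₂ × DIC = 0.1334 × 1.72 = 0.2294 mmol/kg
Ksp = 10^(−6.37) = 4.266×10^-7
Ω = [Ca²⁺][CO3²⁻]/Ksp = (8.80×10^-3)(2.294×10^-4) / 4.266×10^-7 = 4.73

Ω = 4.73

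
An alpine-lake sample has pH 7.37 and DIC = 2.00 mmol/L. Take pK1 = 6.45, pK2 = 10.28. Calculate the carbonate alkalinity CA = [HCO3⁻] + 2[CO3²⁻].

CA = 1.79 mmol/L

CA = [HCO3⁻] + 2[CO3²⁻] = (α₁ + 2α₂)·DIC
At pH 7.37: [H⁺]/K1 = 10^-0.92 = 0.12023, K2/[H⁺] = 10^-2.91 = 0.0012303
α₁ = 1/(1 + 0.12023 + 0.0012303) = 1/1.1215 = 0.8917; α₂ = α₁·K2/[H⁺] = 0.001097
α₁ + 2α₂ = 0.8939
CA = 0.8939 × 2.00 = 1.79 mmol/L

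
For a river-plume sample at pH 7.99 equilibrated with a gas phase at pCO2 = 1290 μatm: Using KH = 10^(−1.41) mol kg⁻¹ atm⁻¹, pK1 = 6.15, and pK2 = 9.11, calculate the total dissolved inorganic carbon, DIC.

[CO2*] = KH · pCO2 = 10^(−1.41) × 1290×10^-6 = 5.019×10^-5 mol/kg
α₀ = 1/(1 + K1/[H⁺] + K1K2/[H⁺]²) = 1/(1 + 10^+1.84 + 10^+0.72) = 0.01326
DIC = [CO2*]/α₀ = 5.019×10^-5 / 0.01326 = 3.79 mmol/kg

DIC = 3.79 mmol/kg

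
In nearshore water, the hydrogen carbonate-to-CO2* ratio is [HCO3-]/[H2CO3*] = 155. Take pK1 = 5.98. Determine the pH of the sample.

From K1 = [H⁺][HCO3-]/[H2CO3*]:  pH = pK1 + log₁₀([HCO3-]/[H2CO3*])
log₁₀(155) = +2.190
pH = 5.98 + (+2.190) = 8.17

pH = 8.17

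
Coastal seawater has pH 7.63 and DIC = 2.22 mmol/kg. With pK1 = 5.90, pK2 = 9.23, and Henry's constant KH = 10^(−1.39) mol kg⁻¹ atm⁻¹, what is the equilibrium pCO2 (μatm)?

α₀ = 1 / (1 + K1/[H⁺] + K1K2/[H⁺]²) = 1 / (1 + 10^+1.73 + 10^+0.13)
   = 1 / (1 + 53.703 + 1.3490) = 1/56.052 = 0.01784
[CO2*] = α₀ × DIC = 0.01784 × 2.22 = 0.03961 mmol/kg
pCO2 = [CO2*]/KH = 3.961×10^-5 / 4.074×10^-2 = 972 μatm

pCO2 = 972 μatm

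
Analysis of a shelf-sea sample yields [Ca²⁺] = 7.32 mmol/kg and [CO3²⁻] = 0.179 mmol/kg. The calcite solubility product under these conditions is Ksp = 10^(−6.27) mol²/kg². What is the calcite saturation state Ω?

Ksp = 10^(−6.27) = 5.370×10^-7
Ω = [Ca²⁺][CO3²⁻]/Ksp = (7.32×10^-3)(0.179×10^-3) / 5.370×10^-7 = 2.44

Ω = 2.44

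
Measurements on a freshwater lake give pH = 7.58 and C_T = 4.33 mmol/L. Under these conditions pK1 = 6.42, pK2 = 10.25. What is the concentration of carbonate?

α₂ = 1 / (1 + [H⁺]/K2 + [H⁺]²/(K1K2)) = 1 / (1 + 10^+2.67 + 10^+1.51)
   = 1 / (1 + 467.74 + 32.359) = 1/501.09 = 0.001996
[CO3²⁻] = α₂ × DIC = 0.001996 × 4.33 = 0.00864 mmol/L = 8.64 μmol/L

[CO3²⁻] = 8.64 μmol/L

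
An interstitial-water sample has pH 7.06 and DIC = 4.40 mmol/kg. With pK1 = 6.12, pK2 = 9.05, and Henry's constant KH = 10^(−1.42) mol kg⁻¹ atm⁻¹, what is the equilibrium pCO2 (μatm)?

pCO2 = 1.18×10^4 μatm

α₀ = 1 / (1 + K1/[H⁺] + K1K2/[H⁺]²) = 1 / (1 + 10^+0.94 + 10^-1.05)
   = 1 / (1 + 8.7096 + 0.089125) = 1/9.7988 = 0.1021
[CO2*] = α₀ × DIC = 0.1021 × 4.40 = 0.4490 mmol/kg
pCO2 = [CO2*]/KH = 4.490×10^-4 / 3.802×10^-2 = 1.18×10^4 μatm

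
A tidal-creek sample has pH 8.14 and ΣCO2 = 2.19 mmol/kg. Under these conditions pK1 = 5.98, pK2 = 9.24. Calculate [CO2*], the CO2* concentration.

[CO2*] = 13.9 μmol/kg

α₀ = 1 / (1 + K1/[H⁺] + K1K2/[H⁺]²) = 1 / (1 + 10^+2.16 + 10^+1.06)
   = 1 / (1 + 144.54 + 11.482) = 1/157.03 = 0.006368
[CO2*] = α₀ × DIC = 0.006368 × 2.19 = 0.0139 mmol/kg = 13.9 μmol/kg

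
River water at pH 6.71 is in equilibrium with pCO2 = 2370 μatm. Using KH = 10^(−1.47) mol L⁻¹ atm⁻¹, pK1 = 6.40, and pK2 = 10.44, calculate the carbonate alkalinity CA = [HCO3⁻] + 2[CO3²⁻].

[CO2*] = KH · pCO2 = 10^(−1.47) × 2370×10^-6 = 8.031×10^-5 mol/L
α₀ = 1/(1 + K1/[H⁺] + K1K2/[H⁺]²) = 1/(1 + 10^+0.31 + 10^-3.42) = 0.3287
DIC = [CO2*]/α₀ = 8.031×10^-5 / 0.3287 = 0.2443 mmol/L
CA = (α₁ + 2α₂)·DIC = (0.6712 + 2×0.0001250) × 0.2443 = 0.164 mmol/L

CA = 0.164 mmol/L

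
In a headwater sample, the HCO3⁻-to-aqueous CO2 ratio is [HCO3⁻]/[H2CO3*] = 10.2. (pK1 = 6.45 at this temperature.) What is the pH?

From K1 = [H⁺][HCO3⁻]/[H2CO3*]:  pH = pK1 + log₁₀([HCO3⁻]/[H2CO3*])
log₁₀(10.2) = +1.009
pH = 6.45 + (+1.009) = 7.46

pH = 7.46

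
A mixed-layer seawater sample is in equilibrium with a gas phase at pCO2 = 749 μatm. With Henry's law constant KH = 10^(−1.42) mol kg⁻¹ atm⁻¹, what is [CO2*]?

[CO2*] = 28.5 μmol/kg

KH = 10^(−1.42) = 3.802×10^-2 mol kg⁻¹ atm⁻¹
[CO2*] = KH · pCO2 = 3.802×10^-2 × 749×10^-6 atm = 2.85×10^-5 mol/kg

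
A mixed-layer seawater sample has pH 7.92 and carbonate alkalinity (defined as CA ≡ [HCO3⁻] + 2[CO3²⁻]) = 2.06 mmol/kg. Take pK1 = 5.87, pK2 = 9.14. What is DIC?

CA = [HCO3⁻] + 2[CO3²⁻] = (α₁ + 2α₂)·DIC
At pH 7.92: [H⁺]/K1 = 10^-2.05 = 0.0089125, K2/[H⁺] = 10^-1.22 = 0.060256
α₁ = 1/(1 + 0.0089125 + 0.060256) = 1/1.0692 = 0.9353; α₂ = α₁·K2/[H⁺] = 0.05636
α₁ + 2α₂ = 1.0480
DIC = CA / (α₁ + 2α₂) = 2.06 / 1.0480 = 1.97 mmol/kg

DIC = 1.97 mmol/kg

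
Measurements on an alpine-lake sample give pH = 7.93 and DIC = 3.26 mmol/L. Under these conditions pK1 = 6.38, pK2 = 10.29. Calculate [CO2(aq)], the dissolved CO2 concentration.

[CO2*] = 0.0890 mmol/L

α₀ = 1 / (1 + K1/[H⁺] + K1K2/[H⁺]²) = 1 / (1 + 10^+1.55 + 10^-0.81)
   = 1 / (1 + 35.481 + 0.15488) = 1/36.636 = 0.02730
[CO2*] = α₀ × DIC = 0.02730 × 3.26 = 0.0890 mmol/L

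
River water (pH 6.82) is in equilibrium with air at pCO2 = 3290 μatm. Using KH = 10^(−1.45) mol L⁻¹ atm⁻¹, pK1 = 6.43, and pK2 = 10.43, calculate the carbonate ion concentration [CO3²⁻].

[CO2*] = KH · pCO2 = 10^(−1.45) × 3290×10^-6 = 1.167×10^-4 mol/L
α₀ = 1/(1 + K1/[H⁺] + K1K2/[H⁺]²) = 1/(1 + 10^+0.39 + 10^-3.22) = 0.2894
DIC = [CO2*]/α₀ = 1.167×10^-4 / 0.2894 = 0.4034 mmol/L
[CO3²⁻] = α₂·DIC; α₂ = 0.0001744, so [CO3²⁻] = 0.0001744 × 0.4034 = 7.03×10^-5 mmol/L = 0.0703 μmol/L

[CO3²⁻] = 0.0703 μmol/L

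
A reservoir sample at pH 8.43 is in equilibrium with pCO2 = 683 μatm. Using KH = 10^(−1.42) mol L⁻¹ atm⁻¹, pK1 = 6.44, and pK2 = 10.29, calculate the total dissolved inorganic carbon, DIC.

[CO2*] = KH · pCO2 = 10^(−1.42) × 683×10^-6 = 2.597×10^-5 mol/L
α₀ = 1/(1 + K1/[H⁺] + K1K2/[H⁺]²) = 1/(1 + 10^+1.99 + 10^+0.13) = 0.009993
DIC = [CO2*]/α₀ = 2.597×10^-5 / 0.009993 = 2.60 mmol/L

DIC = 2.60 mmol/L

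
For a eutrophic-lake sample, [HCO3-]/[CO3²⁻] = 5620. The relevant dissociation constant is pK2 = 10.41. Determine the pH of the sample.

pH = 6.66

From K2 = [H⁺][CO3²⁻]/[HCO3-]:  pH = pK2 − log₁₀([HCO3-]/[CO3²⁻])
log₁₀(5620) = +3.750
pH = 10.41 − (+3.750) = 6.66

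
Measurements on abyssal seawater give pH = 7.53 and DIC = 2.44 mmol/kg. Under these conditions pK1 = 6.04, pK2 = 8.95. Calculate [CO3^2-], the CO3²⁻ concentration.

α₂ = 1 / (1 + [H⁺]/K2 + [H⁺]²/(K1K2)) = 1 / (1 + 10^+1.42 + 10^-0.07)
   = 1 / (1 + 26.303 + 0.85114) = 1/28.154 = 0.03552
[CO3²⁻] = α₂ × DIC = 0.03552 × 2.44 = 0.0867 mmol/kg

[CO3²⁻] = 0.0867 mmol/kg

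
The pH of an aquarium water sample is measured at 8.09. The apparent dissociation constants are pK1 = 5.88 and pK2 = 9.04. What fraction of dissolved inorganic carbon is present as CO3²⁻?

α₂ = 0.100

α₂ = 1 / (1 + [H⁺]/K2 + [H⁺]²/(K1K2)) = 1 / (1 + 10^+0.95 + 10^-1.26)
   = 1 / (1 + 8.9125 + 0.054954) = 1/9.9675 = 0.1003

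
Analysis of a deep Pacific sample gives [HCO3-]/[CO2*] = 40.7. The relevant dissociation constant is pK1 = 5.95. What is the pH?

From K1 = [H⁺][HCO3-]/[CO2*]:  pH = pK1 + log₁₀([HCO3-]/[CO2*])
log₁₀(40.7) = +1.610
pH = 5.95 + (+1.610) = 7.56

pH = 7.56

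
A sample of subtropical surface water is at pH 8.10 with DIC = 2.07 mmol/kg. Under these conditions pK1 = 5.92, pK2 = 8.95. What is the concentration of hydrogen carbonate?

[HCO3⁻] = 1.80 mmol/kg

α₁ = 1 / (1 + [H⁺]/K1 + K2/[H⁺]) = 1 / (1 + 10^-2.18 + 10^-0.85)
   = 1 / (1 + 0.0066069 + 0.14125) = 1/1.1479 = 0.8712
[HCO3⁻] = α₁ × DIC = 0.8712 × 2.07 = 1.80 mmol/kg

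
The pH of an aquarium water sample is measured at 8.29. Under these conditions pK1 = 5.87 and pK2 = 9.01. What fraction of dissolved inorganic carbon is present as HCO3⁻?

α₁ = 0.837

α₁ = 1 / (1 + [H⁺]/K1 + K2/[H⁺]) = 1 / (1 + 10^-2.42 + 10^-0.72)
   = 1 / (1 + 0.0038019 + 0.19055) = 1/1.1943 = 0.8373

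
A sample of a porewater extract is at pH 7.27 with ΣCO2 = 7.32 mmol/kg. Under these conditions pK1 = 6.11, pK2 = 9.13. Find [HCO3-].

α₁ = 1 / (1 + [H⁺]/K1 + K2/[H⁺]) = 1 / (1 + 10^-1.16 + 10^-1.86)
   = 1 / (1 + 0.069183 + 0.013804) = 1/1.0830 = 0.9234
[HCO3⁻] = α₁ × DIC = 0.9234 × 7.32 = 6.76 mmol/kg

[HCO3⁻] = 6.76 mmol/kg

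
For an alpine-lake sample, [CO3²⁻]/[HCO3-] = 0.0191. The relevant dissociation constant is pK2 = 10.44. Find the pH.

pH = 8.72

From K2 = [H⁺][CO3²⁻]/[HCO3-]:  pH = pK2 + log₁₀([CO3²⁻]/[HCO3-])
log₁₀(0.0191) = -1.719
pH = 10.44 + (-1.719) = 8.72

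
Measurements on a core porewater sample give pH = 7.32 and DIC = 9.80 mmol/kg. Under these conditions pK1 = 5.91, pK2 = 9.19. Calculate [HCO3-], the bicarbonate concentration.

[HCO3⁻] = 9.31 mmol/kg

α₁ = 1 / (1 + [H⁺]/K1 + K2/[H⁺]) = 1 / (1 + 10^-1.41 + 10^-1.87)
   = 1 / (1 + 0.038905 + 0.013490) = 1/1.0524 = 0.9502
[HCO3⁻] = α₁ × DIC = 0.9502 × 9.80 = 9.31 mmol/kg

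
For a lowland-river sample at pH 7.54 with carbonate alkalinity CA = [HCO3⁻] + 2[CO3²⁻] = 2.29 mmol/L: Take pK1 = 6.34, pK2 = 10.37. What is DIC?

DIC = 2.43 mmol/L

CA = [HCO3⁻] + 2[CO3²⁻] = (α₁ + 2α₂)·DIC
At pH 7.54: [H⁺]/K1 = 10^-1.20 = 0.063096, K2/[H⁺] = 10^-2.83 = 0.0014791
α₁ = 1/(1 + 0.063096 + 0.0014791) = 1/1.0646 = 0.9393; α₂ = α₁·K2/[H⁺] = 0.001389
α₁ + 2α₂ = 0.9421
DIC = CA / (α₁ + 2α₂) = 2.29 / 0.9421 = 2.43 mmol/L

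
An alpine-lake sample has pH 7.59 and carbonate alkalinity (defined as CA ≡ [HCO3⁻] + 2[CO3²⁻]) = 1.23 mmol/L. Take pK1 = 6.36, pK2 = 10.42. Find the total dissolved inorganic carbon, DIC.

DIC = 1.30 mmol/L

CA = [HCO3⁻] + 2[CO3²⁻] = (α₁ + 2α₂)·DIC
At pH 7.59: [H⁺]/K1 = 10^-1.23 = 0.058884, K2/[H⁺] = 10^-2.83 = 0.0014791
α₁ = 1/(1 + 0.058884 + 0.0014791) = 1/1.0604 = 0.9431; α₂ = α₁·K2/[H⁺] = 0.001395
α₁ + 2α₂ = 0.9459
DIC = CA / (α₁ + 2α₂) = 1.23 / 0.9459 = 1.30 mmol/L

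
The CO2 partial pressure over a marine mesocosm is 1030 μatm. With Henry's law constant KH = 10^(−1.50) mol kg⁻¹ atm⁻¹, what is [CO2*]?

[CO2*] = 32.6 μmol/kg

KH = 10^(−1.50) = 3.162×10^-2 mol kg⁻¹ atm⁻¹
[CO2*] = KH · pCO2 = 3.162×10^-2 × 1030×10^-6 atm = 3.26×10^-5 mol/kg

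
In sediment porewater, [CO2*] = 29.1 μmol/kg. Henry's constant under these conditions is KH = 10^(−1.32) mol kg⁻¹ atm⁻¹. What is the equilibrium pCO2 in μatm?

pCO2 = 608 μatm

KH = 10^(−1.32) = 4.786×10^-2 mol kg⁻¹ atm⁻¹
pCO2 = [CO2*]/KH = 29.1×10^-6 / 4.786×10^-2 = 6.08×10^-4 atm = 608 μatm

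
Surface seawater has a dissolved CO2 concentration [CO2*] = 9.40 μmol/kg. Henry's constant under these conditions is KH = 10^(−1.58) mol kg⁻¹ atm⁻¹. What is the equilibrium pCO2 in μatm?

pCO2 = 357 μatm

KH = 10^(−1.58) = 2.630×10^-2 mol kg⁻¹ atm⁻¹
pCO2 = [CO2*]/KH = 9.40×10^-6 / 2.630×10^-2 = 3.57×10^-4 atm = 357 μatm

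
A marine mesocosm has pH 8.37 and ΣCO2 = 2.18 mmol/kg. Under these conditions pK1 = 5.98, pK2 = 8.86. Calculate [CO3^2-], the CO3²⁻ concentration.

[CO3²⁻] = 0.531 mmol/kg

α₂ = 1 / (1 + [H⁺]/K2 + [H⁺]²/(K1K2)) = 1 / (1 + 10^+0.49 + 10^-1.90)
   = 1 / (1 + 3.0903 + 0.012589) = 1/4.1029 = 0.2437
[CO3²⁻] = α₂ × DIC = 0.2437 × 2.18 = 0.531 mmol/kg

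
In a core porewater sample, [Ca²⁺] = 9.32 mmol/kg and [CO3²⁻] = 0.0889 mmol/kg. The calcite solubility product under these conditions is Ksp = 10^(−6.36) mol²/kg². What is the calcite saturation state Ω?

Ω = 1.90

Ksp = 10^(−6.36) = 4.365×10^-7
Ω = [Ca²⁺][CO3²⁻]/Ksp = (9.32×10^-3)(0.0889×10^-3) / 4.365×10^-7 = 1.90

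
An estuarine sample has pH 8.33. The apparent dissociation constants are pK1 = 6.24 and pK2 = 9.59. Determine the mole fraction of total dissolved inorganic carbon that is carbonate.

α₂ = 1 / (1 + [H⁺]/K2 + [H⁺]²/(K1K2)) = 1 / (1 + 10^+1.26 + 10^-0.83)
   = 1 / (1 + 18.197 + 0.14791) = 1/19.345 = 0.05169

α₂ = 0.0517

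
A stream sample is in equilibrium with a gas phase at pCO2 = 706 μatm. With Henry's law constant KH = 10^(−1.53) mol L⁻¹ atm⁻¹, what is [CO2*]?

KH = 10^(−1.53) = 2.951×10^-2 mol L⁻¹ atm⁻¹
[CO2*] = KH · pCO2 = 2.951×10^-2 × 706×10^-6 atm = 2.08×10^-5 mol/L

[CO2*] = 20.8 μmol/L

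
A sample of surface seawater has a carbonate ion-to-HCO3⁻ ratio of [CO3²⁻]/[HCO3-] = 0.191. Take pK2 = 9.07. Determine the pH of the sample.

From K2 = [H⁺][CO3²⁻]/[HCO3-]:  pH = pK2 + log₁₀([CO3²⁻]/[HCO3-])
log₁₀(0.191) = -0.719
pH = 9.07 + (-0.719) = 8.35

pH = 8.35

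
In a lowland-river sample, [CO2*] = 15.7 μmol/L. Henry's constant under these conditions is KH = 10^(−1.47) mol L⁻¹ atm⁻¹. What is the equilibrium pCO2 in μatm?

pCO2 = 463 μatm

KH = 10^(−1.47) = 3.388×10^-2 mol L⁻¹ atm⁻¹
pCO2 = [CO2*]/KH = 15.7×10^-6 / 3.388×10^-2 = 4.63×10^-4 atm = 463 μatm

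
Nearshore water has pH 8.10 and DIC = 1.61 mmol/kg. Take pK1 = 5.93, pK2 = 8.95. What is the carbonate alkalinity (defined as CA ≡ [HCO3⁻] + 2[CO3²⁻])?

CA = 1.80 mmol/kg

CA = [HCO3⁻] + 2[CO3²⁻] = (α₁ + 2α₂)·DIC
At pH 8.10: [H⁺]/K1 = 10^-2.17 = 0.0067608, K2/[H⁺] = 10^-0.85 = 0.14125
α₁ = 1/(1 + 0.0067608 + 0.14125) = 1/1.1480 = 0.8711; α₂ = α₁·K2/[H⁺] = 0.1230
α₁ + 2α₂ = 1.1172
CA = 1.1172 × 1.61 = 1.80 mmol/kg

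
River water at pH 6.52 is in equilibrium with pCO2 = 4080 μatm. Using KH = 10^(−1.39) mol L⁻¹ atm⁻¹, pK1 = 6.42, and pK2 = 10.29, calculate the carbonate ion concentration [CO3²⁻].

[CO3²⁻] = 0.0355 μmol/L

[CO2*] = KH · pCO2 = 10^(−1.39) × 4080×10^-6 = 1.662×10^-4 mol/L
α₀ = 1/(1 + K1/[H⁺] + K1K2/[H⁺]²) = 1/(1 + 10^+0.10 + 10^-3.67) = 0.4426
DIC = [CO2*]/α₀ = 1.662×10^-4 / 0.4426 = 0.3755 mmol/L
[CO3²⁻] = α₂·DIC; α₂ = 9.464×10^-5, so [CO3²⁻] = 9.464×10^-5 × 0.3755 = 3.55×10^-5 mmol/L = 0.0355 μmol/L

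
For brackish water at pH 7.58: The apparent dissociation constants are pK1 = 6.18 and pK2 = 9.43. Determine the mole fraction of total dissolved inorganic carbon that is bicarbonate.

α₁ = 0.949

α₁ = 1 / (1 + [H⁺]/K1 + K2/[H⁺]) = 1 / (1 + 10^-1.40 + 10^-1.85)
   = 1 / (1 + 0.039811 + 0.014125) = 1/1.0539 = 0.9488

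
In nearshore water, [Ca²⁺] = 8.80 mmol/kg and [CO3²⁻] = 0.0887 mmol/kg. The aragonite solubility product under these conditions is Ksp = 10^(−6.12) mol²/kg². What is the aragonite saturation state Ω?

Ω = 1.03

Ksp = 10^(−6.12) = 7.586×10^-7
Ω = [Ca²⁺][CO3²⁻]/Ksp = (8.80×10^-3)(0.0887×10^-3) / 7.586×10^-7 = 1.03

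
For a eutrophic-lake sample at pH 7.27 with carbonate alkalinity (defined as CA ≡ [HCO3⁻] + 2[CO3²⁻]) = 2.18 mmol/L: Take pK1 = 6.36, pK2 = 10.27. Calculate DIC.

DIC = 2.45 mmol/L

CA = [HCO3⁻] + 2[CO3²⁻] = (α₁ + 2α₂)·DIC
At pH 7.27: [H⁺]/K1 = 10^-0.91 = 0.12303, K2/[H⁺] = 10^-3.00 = 0.0010000
α₁ = 1/(1 + 0.12303 + 0.0010000) = 1/1.1240 = 0.8897; α₂ = α₁·K2/[H⁺] = 0.0008897
α₁ + 2α₂ = 0.8914
DIC = CA / (α₁ + 2α₂) = 2.18 / 0.8914 = 2.45 mmol/L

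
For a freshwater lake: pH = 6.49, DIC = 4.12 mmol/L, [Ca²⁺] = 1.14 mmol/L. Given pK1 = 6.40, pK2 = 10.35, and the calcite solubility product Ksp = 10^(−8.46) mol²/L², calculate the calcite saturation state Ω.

α₂ = 1 / (1 + [H⁺]/K2 + [H⁺]²/(K1K2)) = 1 / (1 + 10^+3.86 + 10^+3.77)
   = 1 / (1 + 7244.4 + 5888.4) = 1/1.3134×10^4 = 7.614×10^-5
[CO3²⁻] = α₂ × DIC = 7.614×10^-5 × 4.12 = 0.0003137 mmol/L = 0.3137 μmol/L
Ksp = 10^(−8.46) = 3.467×10^-9
Ω = [Ca²⁺][CO3²⁻]/Ksp = (1.14×10^-3)(3.137×10^-7) / 3.467×10^-9 = 0.103

Ω = 0.103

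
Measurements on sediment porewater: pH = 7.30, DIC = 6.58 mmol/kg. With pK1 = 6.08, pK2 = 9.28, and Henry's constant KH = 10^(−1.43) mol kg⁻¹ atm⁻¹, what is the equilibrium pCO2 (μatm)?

pCO2 = 9970 μatm

α₀ = 1 / (1 + K1/[H⁺] + K1K2/[H⁺]²) = 1 / (1 + 10^+1.22 + 10^-0.76)
   = 1 / (1 + 16.596 + 0.17378) = 1/17.770 = 0.05628
[CO2*] = α₀ × DIC = 0.05628 × 6.58 = 0.3703 mmol/kg
pCO2 = [CO2*]/KH = 3.703×10^-4 / 3.715×10^-2 = 9970 μatm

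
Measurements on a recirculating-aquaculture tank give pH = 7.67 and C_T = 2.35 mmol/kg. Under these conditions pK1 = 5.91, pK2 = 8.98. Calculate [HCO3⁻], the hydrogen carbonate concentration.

α₁ = 1 / (1 + [H⁺]/K1 + K2/[H⁺]) = 1 / (1 + 10^-1.76 + 10^-1.31)
   = 1 / (1 + 0.017378 + 0.048978) = 1/1.0664 = 0.9378
[HCO3⁻] = α₁ × DIC = 0.9378 × 2.35 = 2.20 mmol/kg

[HCO3⁻] = 2.20 mmol/kg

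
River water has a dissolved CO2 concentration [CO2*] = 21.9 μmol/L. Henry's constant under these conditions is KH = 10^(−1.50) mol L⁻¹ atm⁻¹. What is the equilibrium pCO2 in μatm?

pCO2 = 693 μatm

KH = 10^(−1.50) = 3.162×10^-2 mol L⁻¹ atm⁻¹
pCO2 = [CO2*]/KH = 21.9×10^-6 / 3.162×10^-2 = 6.93×10^-4 atm = 693 μatm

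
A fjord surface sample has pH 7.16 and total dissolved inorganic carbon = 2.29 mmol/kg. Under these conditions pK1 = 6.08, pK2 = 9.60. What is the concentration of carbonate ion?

[CO3²⁻] = 7.65 μmol/kg

α₂ = 1 / (1 + [H⁺]/K2 + [H⁺]²/(K1K2)) = 1 / (1 + 10^+2.44 + 10^+1.36)
   = 1 / (1 + 275.42 + 22.909) = 1/299.33 = 0.003341
[CO3²⁻] = α₂ × DIC = 0.003341 × 2.29 = 0.00765 mmol/kg = 7.65 μmol/kg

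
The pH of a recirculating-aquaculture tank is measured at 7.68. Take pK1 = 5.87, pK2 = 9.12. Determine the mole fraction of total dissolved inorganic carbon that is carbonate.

α₂ = 1 / (1 + [H⁺]/K2 + [H⁺]²/(K1K2)) = 1 / (1 + 10^+1.44 + 10^-0.37)
   = 1 / (1 + 27.542 + 0.42658) = 1/28.969 = 0.03452

α₂ = 0.0345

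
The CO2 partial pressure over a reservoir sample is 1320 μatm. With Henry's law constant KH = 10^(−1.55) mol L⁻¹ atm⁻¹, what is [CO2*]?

KH = 10^(−1.55) = 2.818×10^-2 mol L⁻¹ atm⁻¹
[CO2*] = KH · pCO2 = 2.818×10^-2 × 1320×10^-6 atm = 3.72×10^-5 mol/L

[CO2*] = 37.2 μmol/L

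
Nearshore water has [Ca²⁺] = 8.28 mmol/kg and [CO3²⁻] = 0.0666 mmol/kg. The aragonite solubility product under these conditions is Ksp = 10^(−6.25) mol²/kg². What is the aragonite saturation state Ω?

Ω = 0.981

Ksp = 10^(−6.25) = 5.623×10^-7
Ω = [Ca²⁺][CO3²⁻]/Ksp = (8.28×10^-3)(0.0666×10^-3) / 5.623×10^-7 = 0.981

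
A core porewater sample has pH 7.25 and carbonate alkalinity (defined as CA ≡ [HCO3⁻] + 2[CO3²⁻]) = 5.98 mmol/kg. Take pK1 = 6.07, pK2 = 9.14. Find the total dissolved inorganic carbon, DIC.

CA = [HCO3⁻] + 2[CO3²⁻] = (α₁ + 2α₂)·DIC
At pH 7.25: [H⁺]/K1 = 10^-1.18 = 0.066069, K2/[H⁺] = 10^-1.89 = 0.012882
α₁ = 1/(1 + 0.066069 + 0.012882) = 1/1.0790 = 0.9268; α₂ = α₁·K2/[H⁺] = 0.01194
α₁ + 2α₂ = 0.9507
DIC = CA / (α₁ + 2α₂) = 5.98 / 0.9507 = 6.29 mmol/kg

DIC = 6.29 mmol/kg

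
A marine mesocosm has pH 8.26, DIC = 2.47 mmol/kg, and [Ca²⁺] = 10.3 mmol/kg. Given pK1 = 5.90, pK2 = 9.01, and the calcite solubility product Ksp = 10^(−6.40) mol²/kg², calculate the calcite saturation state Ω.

α₂ = 1 / (1 + [H⁺]/K2 + [H⁺]²/(K1K2)) = 1 / (1 + 10^+0.75 + 10^-1.61)
   = 1 / (1 + 5.6234 + 0.024547) = 1/6.6480 = 0.1504
[CO3²⁻] = α₂ × DIC = 0.1504 × 2.47 = 0.3715 mmol/kg
Ksp = 10^(−6.40) = 3.981×10^-7
Ω = [Ca²⁺][CO3²⁻]/Ksp = (10.3×10^-3)(3.715×10^-4) / 3.981×10^-7 = 9.61

Ω = 9.61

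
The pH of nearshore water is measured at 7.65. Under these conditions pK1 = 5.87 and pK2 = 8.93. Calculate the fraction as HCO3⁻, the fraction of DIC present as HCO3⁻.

α₁ = 1 / (1 + [H⁺]/K1 + K2/[H⁺]) = 1 / (1 + 10^-1.78 + 10^-1.28)
   = 1 / (1 + 0.016596 + 0.052481) = 1/1.0691 = 0.9354

α₁ = 0.935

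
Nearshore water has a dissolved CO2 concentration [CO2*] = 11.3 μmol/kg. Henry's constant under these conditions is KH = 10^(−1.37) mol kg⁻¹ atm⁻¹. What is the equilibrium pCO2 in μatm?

pCO2 = 265 μatm

KH = 10^(−1.37) = 4.266×10^-2 mol kg⁻¹ atm⁻¹
pCO2 = [CO2*]/KH = 11.3×10^-6 / 4.266×10^-2 = 2.65×10^-4 atm = 265 μatm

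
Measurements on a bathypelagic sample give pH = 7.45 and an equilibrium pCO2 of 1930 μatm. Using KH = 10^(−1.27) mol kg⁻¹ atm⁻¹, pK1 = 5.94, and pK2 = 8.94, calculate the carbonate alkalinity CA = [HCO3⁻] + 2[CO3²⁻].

[CO2*] = KH · pCO2 = 10^(−1.27) × 1930×10^-6 = 1.036×10^-4 mol/kg
α₀ = 1/(1 + K1/[H⁺] + K1K2/[H⁺]²) = 1/(1 + 10^+1.51 + 10^+0.02) = 0.02906
DIC = [CO2*]/α₀ = 1.036×10^-4 / 0.02906 = 3.566 mmol/kg
CA = (α₁ + 2α₂)·DIC = (0.9405 + 2×0.03043) × 3.566 = 3.57 mmol/kg

CA = 3.57 mmol/kg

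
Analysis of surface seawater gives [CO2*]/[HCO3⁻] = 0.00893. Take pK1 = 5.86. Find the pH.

pH = 7.91

From K1 = [H⁺][HCO3⁻]/[CO2*]:  pH = pK1 − log₁₀([CO2*]/[HCO3⁻])
log₁₀(0.00893) = -2.049
pH = 5.86 − (-2.049) = 7.91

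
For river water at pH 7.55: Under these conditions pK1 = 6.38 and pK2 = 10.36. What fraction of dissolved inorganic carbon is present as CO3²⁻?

α₂ = 1 / (1 + [H⁺]/K2 + [H⁺]²/(K1K2)) = 1 / (1 + 10^+2.81 + 10^+1.64)
   = 1 / (1 + 645.65 + 43.652) = 1/690.31 = 0.001449

α₂ = 0.00145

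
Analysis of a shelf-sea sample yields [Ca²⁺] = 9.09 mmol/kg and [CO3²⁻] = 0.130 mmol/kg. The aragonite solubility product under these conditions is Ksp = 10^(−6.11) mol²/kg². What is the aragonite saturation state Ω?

Ω = 1.52

Ksp = 10^(−6.11) = 7.762×10^-7
Ω = [Ca²⁺][CO3²⁻]/Ksp = (9.09×10^-3)(0.130×10^-3) / 7.762×10^-7 = 1.52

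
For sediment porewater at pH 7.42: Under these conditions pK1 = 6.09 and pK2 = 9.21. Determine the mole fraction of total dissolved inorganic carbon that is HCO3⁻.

α₁ = 1 / (1 + [H⁺]/K1 + K2/[H⁺]) = 1 / (1 + 10^-1.33 + 10^-1.79)
   = 1 / (1 + 0.046774 + 0.016218) = 1/1.0630 = 0.9407

α₁ = 0.941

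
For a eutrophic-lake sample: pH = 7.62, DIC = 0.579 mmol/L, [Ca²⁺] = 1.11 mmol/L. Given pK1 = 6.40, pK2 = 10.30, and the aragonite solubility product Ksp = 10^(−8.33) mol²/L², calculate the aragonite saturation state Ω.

Ω = 0.270

α₂ = 1 / (1 + [H⁺]/K2 + [H⁺]²/(K1K2)) = 1 / (1 + 10^+2.68 + 10^+1.46)
   = 1 / (1 + 478.63 + 28.840) = 1/508.47 = 0.001967
[CO3²⁻] = α₂ × DIC = 0.001967 × 0.579 = 0.001139 mmol/L = 1.139 μmol/L
Ksp = 10^(−8.33) = 4.677×10^-9
Ω = [Ca²⁺][CO3²⁻]/Ksp = (1.11×10^-3)(1.139×10^-6) / 4.677×10^-9 = 0.270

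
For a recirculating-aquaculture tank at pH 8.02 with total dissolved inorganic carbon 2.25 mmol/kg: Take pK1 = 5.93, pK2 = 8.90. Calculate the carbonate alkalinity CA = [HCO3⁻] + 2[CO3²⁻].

CA = [HCO3⁻] + 2[CO3²⁻] = (α₁ + 2α₂)·DIC
At pH 8.02: [H⁺]/K1 = 10^-2.09 = 0.0081283, K2/[H⁺] = 10^-0.88 = 0.13183
α₁ = 1/(1 + 0.0081283 + 0.13183) = 1/1.1400 = 0.8772; α₂ = α₁·K2/[H⁺] = 0.1156
α₁ + 2α₂ = 1.1085
CA = 1.1085 × 2.25 = 2.49 mmol/kg

CA = 2.49 mmol/kg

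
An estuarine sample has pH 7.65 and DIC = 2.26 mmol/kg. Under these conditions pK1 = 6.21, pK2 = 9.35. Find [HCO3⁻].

[HCO3⁻] = 2.14 mmol/kg

α₁ = 1 / (1 + [H⁺]/K1 + K2/[H⁺]) = 1 / (1 + 10^-1.44 + 10^-1.70)
   = 1 / (1 + 0.036308 + 0.019953) = 1/1.0563 = 0.9467
[HCO3⁻] = α₁ × DIC = 0.9467 × 2.26 = 2.14 mmol/kg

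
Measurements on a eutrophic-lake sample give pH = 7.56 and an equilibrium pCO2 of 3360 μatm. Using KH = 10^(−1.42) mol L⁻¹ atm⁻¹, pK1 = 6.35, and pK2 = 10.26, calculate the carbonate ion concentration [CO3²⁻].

[CO2*] = KH · pCO2 = 10^(−1.42) × 3360×10^-6 = 1.277×10^-4 mol/L
α₀ = 1/(1 + K1/[H⁺] + K1K2/[H⁺]²) = 1/(1 + 10^+1.21 + 10^-1.49) = 0.05797
DIC = [CO2*]/α₀ = 1.277×10^-4 / 0.05797 = 2.204 mmol/L
[CO3²⁻] = α₂·DIC; α₂ = 0.001876, so [CO3²⁻] = 0.001876 × 2.204 = 0.00413 mmol/L = 4.13 μmol/L

[CO3²⁻] = 4.13 μmol/L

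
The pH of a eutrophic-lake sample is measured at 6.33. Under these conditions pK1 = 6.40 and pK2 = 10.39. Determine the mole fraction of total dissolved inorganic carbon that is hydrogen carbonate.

α₁ = 1 / (1 + [H⁺]/K1 + K2/[H⁺]) = 1 / (1 + 10^+0.07 + 10^-4.06)
   = 1 / (1 + 1.1749 + 8.7096×10^-5) = 1/2.1750 = 0.4598

α₁ = 0.460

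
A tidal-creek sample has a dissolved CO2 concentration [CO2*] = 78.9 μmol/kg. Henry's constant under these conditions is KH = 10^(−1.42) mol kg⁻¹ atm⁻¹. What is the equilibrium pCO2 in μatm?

KH = 10^(−1.42) = 3.802×10^-2 mol kg⁻¹ atm⁻¹
pCO2 = [CO2*]/KH = 78.9×10^-6 / 3.802×10^-2 = 2.08×10^-3 atm = 2080 μatm

pCO2 = 2080 μatm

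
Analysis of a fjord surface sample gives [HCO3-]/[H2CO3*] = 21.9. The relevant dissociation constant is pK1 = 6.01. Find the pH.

From K1 = [H⁺][HCO3-]/[H2CO3*]:  pH = pK1 + log₁₀([HCO3-]/[H2CO3*])
log₁₀(21.9) = +1.340
pH = 6.01 + (+1.340) = 7.35

pH = 7.35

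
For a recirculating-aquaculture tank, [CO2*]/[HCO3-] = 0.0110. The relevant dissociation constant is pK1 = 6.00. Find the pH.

pH = 7.96

From K1 = [H⁺][HCO3-]/[CO2*]:  pH = pK1 − log₁₀([CO2*]/[HCO3-])
log₁₀(0.0110) = -1.959
pH = 6.00 − (-1.959) = 7.96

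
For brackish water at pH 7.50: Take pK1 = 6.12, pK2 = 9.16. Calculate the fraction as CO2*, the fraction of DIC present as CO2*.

α₀ = 0.0392

α₀ = 1 / (1 + K1/[H⁺] + K1K2/[H⁺]²) = 1 / (1 + 10^+1.38 + 10^-0.28)
   = 1 / (1 + 23.988 + 0.52481) = 1/25.513 = 0.03920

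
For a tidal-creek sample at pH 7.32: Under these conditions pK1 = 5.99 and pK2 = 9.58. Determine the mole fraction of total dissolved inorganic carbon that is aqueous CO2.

α₀ = 0.0445

α₀ = 1 / (1 + K1/[H⁺] + K1K2/[H⁺]²) = 1 / (1 + 10^+1.33 + 10^-0.93)
   = 1 / (1 + 21.380 + 0.11749) = 1/22.497 = 0.04445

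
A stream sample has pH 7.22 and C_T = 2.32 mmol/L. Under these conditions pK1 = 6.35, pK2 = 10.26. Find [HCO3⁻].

α₁ = 1 / (1 + [H⁺]/K1 + K2/[H⁺]) = 1 / (1 + 10^-0.87 + 10^-3.04)
   = 1 / (1 + 0.13490 + 0.00091201) = 1/1.1358 = 0.8804
[HCO3⁻] = α₁ × DIC = 0.8804 × 2.32 = 2.04 mmol/L

[HCO3⁻] = 2.04 mmol/L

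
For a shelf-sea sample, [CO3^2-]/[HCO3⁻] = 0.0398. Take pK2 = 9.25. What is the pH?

From K2 = [H⁺][CO3^2-]/[HCO3⁻]:  pH = pK2 + log₁₀([CO3^2-]/[HCO3⁻])
log₁₀(0.0398) = -1.400
pH = 9.25 + (-1.400) = 7.85

pH = 7.85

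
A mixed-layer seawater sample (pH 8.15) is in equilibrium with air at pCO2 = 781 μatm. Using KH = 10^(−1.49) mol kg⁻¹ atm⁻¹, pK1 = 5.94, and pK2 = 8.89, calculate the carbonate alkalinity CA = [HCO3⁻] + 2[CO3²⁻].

[CO2*] = KH · pCO2 = 10^(−1.49) × 781×10^-6 = 2.527×10^-5 mol/kg
α₀ = 1/(1 + K1/[H⁺] + K1K2/[H⁺]²) = 1/(1 + 10^+2.21 + 10^+1.47) = 0.005190
DIC = [CO2*]/α₀ = 2.527×10^-5 / 0.005190 = 4.870 mmol/kg
CA = (α₁ + 2α₂)·DIC = (0.8417 + 2×0.1532) × 4.870 = 5.59 mmol/kg

CA = 5.59 mmol/kg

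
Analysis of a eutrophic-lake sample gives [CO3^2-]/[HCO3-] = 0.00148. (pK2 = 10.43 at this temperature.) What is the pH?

pH = 7.60

From K2 = [H⁺][CO3^2-]/[HCO3-]:  pH = pK2 + log₁₀([CO3^2-]/[HCO3-])
log₁₀(0.00148) = -2.830
pH = 10.43 + (-2.830) = 7.60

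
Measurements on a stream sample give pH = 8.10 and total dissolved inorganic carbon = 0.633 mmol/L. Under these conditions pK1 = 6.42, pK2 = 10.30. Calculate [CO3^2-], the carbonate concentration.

α₂ = 1 / (1 + [H⁺]/K2 + [H⁺]²/(K1K2)) = 1 / (1 + 10^+2.20 + 10^+0.52)
   = 1 / (1 + 158.49 + 3.3113) = 1/162.80 = 0.006142
[CO3²⁻] = α₂ × DIC = 0.006142 × 0.633 = 0.00389 mmol/L = 3.89 μmol/L

[CO3²⁻] = 3.89 μmol/L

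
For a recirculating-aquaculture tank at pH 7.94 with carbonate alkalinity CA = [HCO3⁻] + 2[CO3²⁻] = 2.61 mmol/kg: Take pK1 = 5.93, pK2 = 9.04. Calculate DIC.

CA = [HCO3⁻] + 2[CO3²⁻] = (α₁ + 2α₂)·DIC
At pH 7.94: [H⁺]/K1 = 10^-2.01 = 0.0097724, K2/[H⁺] = 10^-1.10 = 0.079433
α₁ = 1/(1 + 0.0097724 + 0.079433) = 1/1.0892 = 0.9181; α₂ = α₁·K2/[H⁺] = 0.07293
α₁ + 2α₂ = 1.0640
DIC = CA / (α₁ + 2α₂) = 2.61 / 1.0640 = 2.45 mmol/kg

DIC = 2.45 mmol/kg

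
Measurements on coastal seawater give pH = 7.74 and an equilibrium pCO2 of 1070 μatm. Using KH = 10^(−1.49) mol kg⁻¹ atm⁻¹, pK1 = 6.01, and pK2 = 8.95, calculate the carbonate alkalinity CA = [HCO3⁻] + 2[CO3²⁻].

[CO2*] = KH · pCO2 = 10^(−1.49) × 1070×10^-6 = 3.462×10^-5 mol/kg
α₀ = 1/(1 + K1/[H⁺] + K1K2/[H⁺]²) = 1/(1 + 10^+1.73 + 10^+0.52) = 0.01724
DIC = [CO2*]/α₀ = 3.462×10^-5 / 0.01724 = 2.009 mmol/kg
CA = (α₁ + 2α₂)·DIC = (0.9257 + 2×0.05708) × 2.009 = 2.09 mmol/kg

CA = 2.09 mmol/kg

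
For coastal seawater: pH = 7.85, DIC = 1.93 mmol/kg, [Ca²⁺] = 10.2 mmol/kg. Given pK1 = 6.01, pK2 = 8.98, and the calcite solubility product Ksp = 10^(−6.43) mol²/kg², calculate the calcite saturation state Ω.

Ω = 3.61

α₂ = 1 / (1 + [H⁺]/K2 + [H⁺]²/(K1K2)) = 1 / (1 + 10^+1.13 + 10^-0.71)
   = 1 / (1 + 13.490 + 0.19498) = 1/14.685 = 0.06810
[CO3²⁻] = α₂ × DIC = 0.06810 × 1.93 = 0.1314 mmol/kg
Ksp = 10^(−6.43) = 3.715×10^-7
Ω = [Ca²⁺][CO3²⁻]/Ksp = (10.2×10^-3)(1.314×10^-4) / 3.715×10^-7 = 3.61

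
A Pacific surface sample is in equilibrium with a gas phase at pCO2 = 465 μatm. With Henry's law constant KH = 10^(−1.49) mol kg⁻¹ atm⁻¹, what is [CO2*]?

[CO2*] = 15.0 μmol/kg

KH = 10^(−1.49) = 3.236×10^-2 mol kg⁻¹ atm⁻¹
[CO2*] = KH · pCO2 = 3.236×10^-2 × 465×10^-6 atm = 1.50×10^-5 mol/kg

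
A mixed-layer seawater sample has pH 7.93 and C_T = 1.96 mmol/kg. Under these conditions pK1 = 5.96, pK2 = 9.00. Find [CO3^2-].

α₂ = 1 / (1 + [H⁺]/K2 + [H⁺]²/(K1K2)) = 1 / (1 + 10^+1.07 + 10^-0.90)
   = 1 / (1 + 11.749 + 0.12589) = 1/12.875 = 0.07767
[CO3²⁻] = α₂ × DIC = 0.07767 × 1.96 = 0.152 mmol/kg

[CO3²⁻] = 0.152 mmol/kg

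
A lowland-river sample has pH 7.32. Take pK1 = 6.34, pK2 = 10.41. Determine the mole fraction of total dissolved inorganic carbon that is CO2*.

α₀ = 1 / (1 + K1/[H⁺] + K1K2/[H⁺]²) = 1 / (1 + 10^+0.98 + 10^-2.11)
   = 1 / (1 + 9.5499 + 0.0077625) = 1/10.558 = 0.09472

α₀ = 0.0947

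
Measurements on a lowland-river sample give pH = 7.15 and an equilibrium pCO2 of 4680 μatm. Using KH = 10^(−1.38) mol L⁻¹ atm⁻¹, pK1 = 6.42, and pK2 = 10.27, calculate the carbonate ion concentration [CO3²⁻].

[CO2*] = KH · pCO2 = 10^(−1.38) × 4680×10^-6 = 1.951×10^-4 mol/L
α₀ = 1/(1 + K1/[H⁺] + K1K2/[H⁺]²) = 1/(1 + 10^+0.73 + 10^-2.39) = 0.1569
DIC = [CO2*]/α₀ = 1.951×10^-4 / 0.1569 = 1.244 mmol/L
[CO3²⁻] = α₂·DIC; α₂ = 0.0006391, so [CO3²⁻] = 0.0006391 × 1.244 = 0.000795 mmol/L = 0.795 μmol/L

[CO3²⁻] = 0.795 μmol/L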